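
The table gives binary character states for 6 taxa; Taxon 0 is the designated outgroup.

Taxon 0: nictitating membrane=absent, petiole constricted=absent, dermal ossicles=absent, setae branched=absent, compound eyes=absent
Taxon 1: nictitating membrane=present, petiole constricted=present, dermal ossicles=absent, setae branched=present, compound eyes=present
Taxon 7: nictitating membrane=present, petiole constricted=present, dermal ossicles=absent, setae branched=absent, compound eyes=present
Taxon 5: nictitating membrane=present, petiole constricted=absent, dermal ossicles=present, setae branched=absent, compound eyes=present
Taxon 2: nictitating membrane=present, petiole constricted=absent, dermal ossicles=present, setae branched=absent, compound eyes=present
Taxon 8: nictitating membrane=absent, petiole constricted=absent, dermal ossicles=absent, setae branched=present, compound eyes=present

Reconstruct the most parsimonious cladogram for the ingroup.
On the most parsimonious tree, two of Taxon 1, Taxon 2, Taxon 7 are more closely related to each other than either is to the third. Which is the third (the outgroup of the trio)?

Taxon 2

The outgroup has state 'absent' for every character, so 'present' is the derived state throughout.
Only Taxon 1, Taxon 2, Taxon 5, and Taxon 7 show the derived state 'present' for nictitating membrane, supporting them as a clade.
petiole constricted (derived state 'present') is shared by Taxon 1 and Taxon 7 — a synapomorphy uniting that clade.
Only Taxon 2 and Taxon 5 show the derived state 'present' for dermal ossicles, supporting them as a clade.
setae branched (state 'present') occurs in Taxon 1 and Taxon 8 but conflicts with the nesting implied by the other characters — most parsimoniously interpreted as homoplasy.
All ingroup taxa share the derived state 'present' for compound eyes; it defines the ingroup but does not resolve relationships within it.
Most parsimonious ingroup topology: (((Taxon 1,Taxon 7),(Taxon 5,Taxon 2)),Taxon 8).
Taxon 1 and Taxon 7 share a more recent common ancestor with each other than either does with Taxon 2, so Taxon 2 is the least closely related of the three.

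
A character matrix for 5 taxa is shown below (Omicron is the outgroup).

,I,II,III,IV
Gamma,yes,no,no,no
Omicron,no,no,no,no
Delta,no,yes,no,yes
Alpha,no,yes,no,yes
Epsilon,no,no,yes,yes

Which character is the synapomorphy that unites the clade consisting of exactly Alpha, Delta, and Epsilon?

The outgroup has state 'no' for every character, so 'yes' is the derived state throughout.
I (derived state 'yes') is unique to Gamma (autapomorphy; uninformative for grouping).
Only Alpha and Delta show the derived state 'yes' for II, supporting them as a clade.
III (derived state 'yes') is unique to Epsilon (autapomorphy; uninformative for grouping).
Only Alpha, Delta, and Epsilon show the derived state 'yes' for IV, supporting them as a clade.
Most parsimonious ingroup topology: ((Epsilon,(Alpha,Delta)),Gamma).
The clade {Alpha, Delta, Epsilon} is supported by IV: its derived state 'yes' occurs in exactly those taxa and in no other taxon (including the outgroup).

IV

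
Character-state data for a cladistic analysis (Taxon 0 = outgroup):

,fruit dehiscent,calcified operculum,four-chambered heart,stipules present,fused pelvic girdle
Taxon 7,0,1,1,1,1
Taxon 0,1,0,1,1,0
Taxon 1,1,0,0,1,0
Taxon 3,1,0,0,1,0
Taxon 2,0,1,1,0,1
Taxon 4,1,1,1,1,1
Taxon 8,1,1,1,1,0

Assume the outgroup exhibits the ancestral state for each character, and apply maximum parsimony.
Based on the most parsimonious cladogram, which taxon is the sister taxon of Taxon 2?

Character polarity is set by the outgroup: the derived state is whichever differs from the outgroup's state, so for fruit dehiscent, four-chambered heart, stipules present the derived state is '0', and for the remaining characters it is '1'.
fruit dehiscent (derived state '0') is shared by Taxon 2 and Taxon 7 — a synapomorphy uniting that clade.
Only Taxon 2, Taxon 4, Taxon 7, and Taxon 8 show the derived state '1' for calcified operculum, supporting them as a clade.
four-chambered heart (derived state '0') is shared by Taxon 1 and Taxon 3 — a synapomorphy uniting that clade.
stipules present: derived state '0' in Taxon 2 only — an autapomorphy, so it tells us nothing about relationships among taxa.
Only Taxon 2, Taxon 4, and Taxon 7 show the derived state '1' for fused pelvic girdle, supporting them as a clade.
Most parsimonious ingroup topology: (((Taxon 4,(Taxon 7,Taxon 2)),Taxon 8),(Taxon 1,Taxon 3)).
Taxon 2 and Taxon 7 form a cherry on this tree, so they are sister taxa.

Taxon 7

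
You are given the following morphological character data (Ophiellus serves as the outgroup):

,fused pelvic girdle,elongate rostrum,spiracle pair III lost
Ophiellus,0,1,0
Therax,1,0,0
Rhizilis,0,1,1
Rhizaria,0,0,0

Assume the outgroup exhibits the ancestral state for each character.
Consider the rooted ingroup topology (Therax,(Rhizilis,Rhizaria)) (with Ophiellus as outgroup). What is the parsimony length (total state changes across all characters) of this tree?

Map each character onto (Therax,(Rhizilis,Rhizaria)) (rooted by Ophiellus) and count the minimum state changes it requires (Fitch parsimony):
fused pelvic girdle: 1; elongate rostrum: 2; spiracle pair III lost: 1.
Total tree length = 4.

4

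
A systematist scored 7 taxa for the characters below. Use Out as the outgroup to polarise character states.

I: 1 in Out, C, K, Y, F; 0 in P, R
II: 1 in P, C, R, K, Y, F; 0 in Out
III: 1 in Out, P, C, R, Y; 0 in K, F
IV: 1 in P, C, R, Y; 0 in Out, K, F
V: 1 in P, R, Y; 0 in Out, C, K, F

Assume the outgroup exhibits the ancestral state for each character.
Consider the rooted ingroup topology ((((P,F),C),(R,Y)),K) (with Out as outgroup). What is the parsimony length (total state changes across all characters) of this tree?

9

Map each character onto ((((P,F),C),(R,Y)),K) (rooted by Out) and count the minimum state changes it requires (Fitch parsimony):
I: 2; II: 1; III: 2; IV: 2; V: 2.
Total tree length = 9.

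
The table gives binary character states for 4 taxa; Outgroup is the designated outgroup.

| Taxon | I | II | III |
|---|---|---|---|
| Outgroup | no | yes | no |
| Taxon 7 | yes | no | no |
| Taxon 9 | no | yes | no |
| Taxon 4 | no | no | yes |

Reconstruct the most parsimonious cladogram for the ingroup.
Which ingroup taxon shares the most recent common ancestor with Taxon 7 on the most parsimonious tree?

Character polarity is set by the outgroup: the derived state is whichever differs from the outgroup's state, so for II the derived state is 'no', and for the remaining characters it is 'yes'.
I: derived state 'yes' in Taxon 7 only — an autapomorphy, so it tells us nothing about relationships among taxa.
Only Taxon 4 and Taxon 7 show the derived state 'no' for II, supporting them as a clade.
III: derived state 'yes' in Taxon 4 only — an autapomorphy, so it tells us nothing about relationships among taxa.
Most parsimonious ingroup topology: ((Taxon 7,Taxon 4),Taxon 9).
Taxon 7 and Taxon 4 form a cherry on this tree, so they are sister taxa.

Taxon 4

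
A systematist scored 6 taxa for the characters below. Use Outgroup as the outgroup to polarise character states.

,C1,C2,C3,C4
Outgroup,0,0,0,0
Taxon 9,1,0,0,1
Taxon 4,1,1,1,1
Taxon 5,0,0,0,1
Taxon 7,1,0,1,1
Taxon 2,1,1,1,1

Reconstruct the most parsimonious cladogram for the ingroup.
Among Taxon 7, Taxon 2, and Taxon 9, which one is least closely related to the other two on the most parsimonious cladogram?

The outgroup has state '0' for every character, so '1' is the derived state throughout.
C1 (derived state '1') is shared by Taxon 2, Taxon 4, Taxon 7, and Taxon 9 — a synapomorphy uniting that clade.
C2: derived state '1' in Taxon 2 and Taxon 4 only — synapomorphy for {Taxon 2, Taxon 4}.
C3 (derived state '1') is shared by Taxon 2, Taxon 4, and Taxon 7 — a synapomorphy uniting that clade.
All ingroup taxa share the derived state '1' for C4; it defines the ingroup but does not resolve relationships within it.
Most parsimonious ingroup topology: ((Taxon 9,((Taxon 4,Taxon 2),Taxon 7)),Taxon 5).
Taxon 2 and Taxon 7 share a more recent common ancestor with each other than either does with Taxon 9, so Taxon 9 is the least closely related of the three.

Taxon 9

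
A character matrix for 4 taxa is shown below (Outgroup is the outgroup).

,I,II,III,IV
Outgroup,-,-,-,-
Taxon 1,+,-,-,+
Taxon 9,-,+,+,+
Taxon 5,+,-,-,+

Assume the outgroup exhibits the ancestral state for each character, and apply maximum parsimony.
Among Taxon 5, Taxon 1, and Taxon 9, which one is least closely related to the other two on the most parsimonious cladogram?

The outgroup has state '-' for every character, so '+' is the derived state throughout.
I (derived state '+') is shared by Taxon 1 and Taxon 5 — a synapomorphy uniting that clade.
II (derived state '+') is unique to Taxon 9 (autapomorphy; uninformative for grouping).
III (derived state '+') is unique to Taxon 9 (autapomorphy; uninformative for grouping).
All ingroup taxa share the derived state '+' for IV; it defines the ingroup but does not resolve relationships within it.
Most parsimonious ingroup topology: ((Taxon 1,Taxon 5),Taxon 9).
Taxon 5 and Taxon 1 share a more recent common ancestor with each other than either does with Taxon 9, so Taxon 9 is the least closely related of the three.

Taxon 9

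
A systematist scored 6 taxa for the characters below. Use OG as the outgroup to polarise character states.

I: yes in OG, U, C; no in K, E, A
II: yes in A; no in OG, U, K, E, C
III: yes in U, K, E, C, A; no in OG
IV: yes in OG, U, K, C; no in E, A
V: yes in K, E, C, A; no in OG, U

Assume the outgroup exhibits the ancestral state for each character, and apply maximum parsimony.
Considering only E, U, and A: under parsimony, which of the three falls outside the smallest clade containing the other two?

U

Character polarity is set by the outgroup: the derived state is whichever differs from the outgroup's state, so for I, IV the derived state is 'no', and for the remaining characters it is 'yes'.
I (derived state 'no') is shared by A, E, and K — a synapomorphy uniting that clade.
II (derived state 'yes') is unique to A (autapomorphy; uninformative for grouping).
All ingroup taxa share the derived state 'yes' for III; it defines the ingroup but does not resolve relationships within it.
Only A and E show the derived state 'no' for IV, supporting them as a clade.
Only A, C, E, and K show the derived state 'yes' for V, supporting them as a clade.
Most parsimonious ingroup topology: (U,((K,(E,A)),C)).
E and A share a more recent common ancestor with each other than either does with U, so U is the least closely related of the three.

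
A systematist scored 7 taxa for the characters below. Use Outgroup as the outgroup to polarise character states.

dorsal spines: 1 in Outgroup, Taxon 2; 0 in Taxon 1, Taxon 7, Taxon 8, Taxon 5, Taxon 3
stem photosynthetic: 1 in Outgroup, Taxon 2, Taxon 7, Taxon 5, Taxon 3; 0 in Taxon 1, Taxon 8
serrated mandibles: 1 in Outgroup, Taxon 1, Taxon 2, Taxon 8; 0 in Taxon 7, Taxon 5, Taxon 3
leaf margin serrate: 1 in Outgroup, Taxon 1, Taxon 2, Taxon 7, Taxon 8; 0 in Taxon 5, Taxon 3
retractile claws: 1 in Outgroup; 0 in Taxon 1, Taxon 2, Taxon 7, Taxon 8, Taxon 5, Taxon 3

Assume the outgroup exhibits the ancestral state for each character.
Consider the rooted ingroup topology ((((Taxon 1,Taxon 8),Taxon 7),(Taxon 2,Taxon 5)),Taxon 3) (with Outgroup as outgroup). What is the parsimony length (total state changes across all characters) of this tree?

Map each character onto ((((Taxon 1,Taxon 8),Taxon 7),(Taxon 2,Taxon 5)),Taxon 3) (rooted by Outgroup) and count the minimum state changes it requires (Fitch parsimony):
dorsal spines: 2; stem photosynthetic: 1; serrated mandibles: 3; leaf margin serrate: 2; retractile claws: 1.
Total tree length = 9.

9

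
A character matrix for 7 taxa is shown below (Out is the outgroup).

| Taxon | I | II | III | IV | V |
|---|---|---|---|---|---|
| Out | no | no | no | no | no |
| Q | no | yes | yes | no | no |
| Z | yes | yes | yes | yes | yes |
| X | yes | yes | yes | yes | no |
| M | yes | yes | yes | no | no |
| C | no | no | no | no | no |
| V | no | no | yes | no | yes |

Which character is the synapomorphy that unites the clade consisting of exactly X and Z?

The outgroup has state 'no' for every character, so 'yes' is the derived state throughout.
I (derived state 'yes') is shared by M, X, and Z — a synapomorphy uniting that clade.
II: derived state 'yes' in M, Q, X, and Z only — synapomorphy for {M, Q, X, Z}.
III (derived state 'yes') is shared by M, Q, V, X, and Z — a synapomorphy uniting that clade.
IV (derived state 'yes') is shared by X and Z — a synapomorphy uniting that clade.
V groups V and Z, which is incompatible with the clades supported by the remaining characters; treating it as convergent (homoplasy) costs fewer steps than any alternative tree.
Most parsimonious ingroup topology: (((Q,((Z,X),M)),V),C).
The clade {X, Z} is supported by IV: its derived state 'yes' occurs in exactly those taxa and in no other taxon (including the outgroup).

IV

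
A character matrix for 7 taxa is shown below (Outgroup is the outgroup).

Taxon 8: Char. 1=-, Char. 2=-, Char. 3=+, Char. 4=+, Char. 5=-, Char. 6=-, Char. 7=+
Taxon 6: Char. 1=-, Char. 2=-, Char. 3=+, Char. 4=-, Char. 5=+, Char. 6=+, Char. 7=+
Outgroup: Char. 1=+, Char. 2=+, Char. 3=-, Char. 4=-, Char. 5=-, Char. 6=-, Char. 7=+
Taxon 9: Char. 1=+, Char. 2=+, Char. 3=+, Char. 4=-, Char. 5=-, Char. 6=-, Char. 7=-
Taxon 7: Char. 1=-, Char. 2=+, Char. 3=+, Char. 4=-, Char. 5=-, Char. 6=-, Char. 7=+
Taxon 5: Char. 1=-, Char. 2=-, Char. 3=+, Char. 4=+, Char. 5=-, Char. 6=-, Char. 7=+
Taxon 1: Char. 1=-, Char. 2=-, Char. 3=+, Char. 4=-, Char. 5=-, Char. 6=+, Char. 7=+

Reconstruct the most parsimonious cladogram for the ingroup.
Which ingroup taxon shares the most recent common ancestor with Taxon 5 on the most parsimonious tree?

Character polarity is set by the outgroup: the derived state is whichever differs from the outgroup's state, so for Char. 1, Char. 2, Char. 7 the derived state is '-', and for the remaining characters it is '+'.
Only Taxon 1, Taxon 5, Taxon 6, Taxon 7, and Taxon 8 show the derived state '-' for Char. 1, supporting them as a clade.
Char. 2: derived state '-' in Taxon 1, Taxon 5, Taxon 6, and Taxon 8 only — synapomorphy for {Taxon 1, Taxon 5, Taxon 6, Taxon 8}.
All ingroup taxa share the derived state '+' for Char. 3; it defines the ingroup but does not resolve relationships within it.
Char. 4 (derived state '+') is shared by Taxon 5 and Taxon 8 — a synapomorphy uniting that clade.
Char. 5: derived state '+' in Taxon 6 only — an autapomorphy, so it tells us nothing about relationships among taxa.
Char. 6 (derived state '+') is shared by Taxon 1 and Taxon 6 — a synapomorphy uniting that clade.
Char. 7 (derived state '-') is unique to Taxon 9 (autapomorphy; uninformative for grouping).
Most parsimonious ingroup topology: ((((Taxon 6,Taxon 1),(Taxon 8,Taxon 5)),Taxon 7),Taxon 9).
Taxon 5 and Taxon 8 form a cherry on this tree, so they are sister taxa.

Taxon 8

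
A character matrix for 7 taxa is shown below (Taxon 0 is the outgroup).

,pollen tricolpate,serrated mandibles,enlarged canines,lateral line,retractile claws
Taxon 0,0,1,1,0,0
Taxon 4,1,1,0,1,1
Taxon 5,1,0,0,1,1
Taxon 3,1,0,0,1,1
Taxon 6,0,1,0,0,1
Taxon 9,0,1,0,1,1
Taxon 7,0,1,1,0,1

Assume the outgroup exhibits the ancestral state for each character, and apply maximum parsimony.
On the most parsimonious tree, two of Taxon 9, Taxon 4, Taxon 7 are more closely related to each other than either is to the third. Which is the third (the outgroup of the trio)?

Taxon 7

Character polarity is set by the outgroup: the derived state is whichever differs from the outgroup's state, so for serrated mandibles, enlarged canines the derived state is '0', and for the remaining characters it is '1'.
pollen tricolpate: derived state '1' in Taxon 3, Taxon 4, and Taxon 5 only — synapomorphy for {Taxon 3, Taxon 4, Taxon 5}.
Only Taxon 3 and Taxon 5 show the derived state '0' for serrated mandibles, supporting them as a clade.
enlarged canines: derived state '0' in Taxon 3, Taxon 4, Taxon 5, Taxon 6, and Taxon 9 only — synapomorphy for {Taxon 3, Taxon 4, Taxon 5, Taxon 6, Taxon 9}.
lateral line: derived state '1' in Taxon 3, Taxon 4, Taxon 5, and Taxon 9 only — synapomorphy for {Taxon 3, Taxon 4, Taxon 5, Taxon 9}.
All ingroup taxa share the derived state '1' for retractile claws; it defines the ingroup but does not resolve relationships within it.
Most parsimonious ingroup topology: ((((Taxon 4,(Taxon 5,Taxon 3)),Taxon 9),Taxon 6),Taxon 7).
Taxon 4 and Taxon 9 share a more recent common ancestor with each other than either does with Taxon 7, so Taxon 7 is the least closely related of the three.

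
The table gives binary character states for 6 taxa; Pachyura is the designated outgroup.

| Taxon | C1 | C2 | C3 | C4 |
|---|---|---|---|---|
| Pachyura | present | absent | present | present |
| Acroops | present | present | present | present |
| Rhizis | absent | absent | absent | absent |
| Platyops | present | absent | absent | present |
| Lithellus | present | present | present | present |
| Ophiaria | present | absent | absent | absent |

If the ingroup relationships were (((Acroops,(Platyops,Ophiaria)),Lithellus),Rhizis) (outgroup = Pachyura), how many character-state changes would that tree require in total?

7

Map each character onto (((Acroops,(Platyops,Ophiaria)),Lithellus),Rhizis) (rooted by Pachyura) and count the minimum state changes it requires (Fitch parsimony):
C1: 1; C2: 2; C3: 2; C4: 2.
Total tree length = 7.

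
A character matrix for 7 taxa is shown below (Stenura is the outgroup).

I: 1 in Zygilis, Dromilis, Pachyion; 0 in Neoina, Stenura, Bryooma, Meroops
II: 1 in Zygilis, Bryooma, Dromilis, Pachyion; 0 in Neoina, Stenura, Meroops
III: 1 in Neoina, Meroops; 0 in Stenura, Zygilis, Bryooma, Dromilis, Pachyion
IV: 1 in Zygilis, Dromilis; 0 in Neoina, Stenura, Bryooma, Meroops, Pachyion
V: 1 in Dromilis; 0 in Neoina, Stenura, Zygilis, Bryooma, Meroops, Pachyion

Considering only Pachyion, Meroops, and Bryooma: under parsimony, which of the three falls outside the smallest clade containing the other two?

Meroops

The outgroup has state '0' for every character, so '1' is the derived state throughout.
Only Dromilis, Pachyion, and Zygilis show the derived state '1' for I, supporting them as a clade.
Only Bryooma, Dromilis, Pachyion, and Zygilis show the derived state '1' for II, supporting them as a clade.
III: derived state '1' in Meroops and Neoina only — synapomorphy for {Meroops, Neoina}.
IV (derived state '1') is shared by Dromilis and Zygilis — a synapomorphy uniting that clade.
V (derived state '1') is unique to Dromilis (autapomorphy; uninformative for grouping).
Most parsimonious ingroup topology: ((Bryooma,((Zygilis,Dromilis),Pachyion)),(Neoina,Meroops)).
Bryooma and Pachyion share a more recent common ancestor with each other than either does with Meroops, so Meroops is the least closely related of the three.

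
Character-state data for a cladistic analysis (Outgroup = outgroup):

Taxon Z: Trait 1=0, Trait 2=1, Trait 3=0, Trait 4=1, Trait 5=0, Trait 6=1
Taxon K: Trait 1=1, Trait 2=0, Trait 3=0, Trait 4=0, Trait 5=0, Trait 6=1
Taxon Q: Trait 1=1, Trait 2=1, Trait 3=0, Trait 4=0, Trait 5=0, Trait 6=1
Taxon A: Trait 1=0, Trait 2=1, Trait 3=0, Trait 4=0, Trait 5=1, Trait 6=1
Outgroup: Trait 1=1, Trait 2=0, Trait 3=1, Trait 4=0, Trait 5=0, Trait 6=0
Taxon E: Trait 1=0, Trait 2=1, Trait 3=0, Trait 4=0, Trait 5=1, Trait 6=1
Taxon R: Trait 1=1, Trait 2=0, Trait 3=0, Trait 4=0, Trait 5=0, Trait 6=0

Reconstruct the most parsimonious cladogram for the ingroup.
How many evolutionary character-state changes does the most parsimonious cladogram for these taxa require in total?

Character polarity is set by the outgroup: the derived state is whichever differs from the outgroup's state, so for Trait 1, Trait 3 the derived state is '0', and for the remaining characters it is '1'.
Only Taxon A, Taxon E, and Taxon Z show the derived state '0' for Trait 1, supporting them as a clade.
Trait 2 (derived state '1') is shared by Taxon A, Taxon E, Taxon Q, and Taxon Z — a synapomorphy uniting that clade.
All ingroup taxa share the derived state '0' for Trait 3; it defines the ingroup but does not resolve relationships within it.
Trait 4 (derived state '1') is unique to Taxon Z (autapomorphy; uninformative for grouping).
Trait 5 (derived state '1') is shared by Taxon A and Taxon E — a synapomorphy uniting that clade.
Only Taxon A, Taxon E, Taxon K, Taxon Q, and Taxon Z show the derived state '1' for Trait 6, supporting them as a clade.
Most parsimonious ingroup topology: ((Taxon K,(((Taxon A,Taxon E),Taxon Z),Taxon Q)),Taxon R).
Changes per character on this tree: Trait 1: 1; Trait 2: 1; Trait 3: 1; Trait 4: 1; Trait 5: 1; Trait 6: 1.
Total = 6.

6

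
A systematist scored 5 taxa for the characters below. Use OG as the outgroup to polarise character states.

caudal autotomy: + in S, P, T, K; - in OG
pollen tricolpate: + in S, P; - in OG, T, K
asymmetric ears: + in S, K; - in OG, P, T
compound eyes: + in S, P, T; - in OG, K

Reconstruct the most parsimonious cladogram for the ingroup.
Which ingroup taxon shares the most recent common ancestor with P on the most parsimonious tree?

The outgroup has state '-' for every character, so '+' is the derived state throughout.
All ingroup taxa share the derived state '+' for caudal autotomy; it defines the ingroup but does not resolve relationships within it.
pollen tricolpate (derived state '+') is shared by P and S — a synapomorphy uniting that clade.
asymmetric ears groups K and S, which is incompatible with the clades supported by the remaining characters; treating it as convergent (homoplasy) costs fewer steps than any alternative tree.
compound eyes (derived state '+') is shared by P, S, and T — a synapomorphy uniting that clade.
Most parsimonious ingroup topology: (((S,P),T),K).
P and S form a cherry on this tree, so they are sister taxa.

S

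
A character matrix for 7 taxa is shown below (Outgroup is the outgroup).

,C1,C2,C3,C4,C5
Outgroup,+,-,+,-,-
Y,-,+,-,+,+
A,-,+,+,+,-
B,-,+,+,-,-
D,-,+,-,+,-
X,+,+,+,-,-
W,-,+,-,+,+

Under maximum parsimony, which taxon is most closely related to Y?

Character polarity is set by the outgroup: the derived state is whichever differs from the outgroup's state, so for C1, C3 the derived state is '-', and for the remaining characters it is '+'.
C1: derived state '-' in A, B, D, W, and Y only — synapomorphy for {A, B, D, W, Y}.
C2 (derived state '+') is shared by all ingroup taxa — unites the whole ingroup.
C3 (derived state '-') is shared by D, W, and Y — a synapomorphy uniting that clade.
Only A, D, W, and Y show the derived state '+' for C4, supporting them as a clade.
Only W and Y show the derived state '+' for C5, supporting them as a clade.
Most parsimonious ingroup topology: (((((W,Y),D),A),B),X).
Y and W form a cherry on this tree, so they are sister taxa.

W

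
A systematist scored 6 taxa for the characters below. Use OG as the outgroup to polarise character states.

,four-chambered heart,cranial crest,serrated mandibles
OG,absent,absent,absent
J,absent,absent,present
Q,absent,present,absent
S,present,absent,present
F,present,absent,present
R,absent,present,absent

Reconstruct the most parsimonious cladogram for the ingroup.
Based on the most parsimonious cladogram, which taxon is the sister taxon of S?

The outgroup has state 'absent' for every character, so 'present' is the derived state throughout.
four-chambered heart (derived state 'present') is shared by F and S — a synapomorphy uniting that clade.
cranial crest: derived state 'present' in Q and R only — synapomorphy for {Q, R}.
serrated mandibles: derived state 'present' in F, J, and S only — synapomorphy for {F, J, S}.
Most parsimonious ingroup topology: ((J,(S,F)),(Q,R)).
S and F form a cherry on this tree, so they are sister taxa.

F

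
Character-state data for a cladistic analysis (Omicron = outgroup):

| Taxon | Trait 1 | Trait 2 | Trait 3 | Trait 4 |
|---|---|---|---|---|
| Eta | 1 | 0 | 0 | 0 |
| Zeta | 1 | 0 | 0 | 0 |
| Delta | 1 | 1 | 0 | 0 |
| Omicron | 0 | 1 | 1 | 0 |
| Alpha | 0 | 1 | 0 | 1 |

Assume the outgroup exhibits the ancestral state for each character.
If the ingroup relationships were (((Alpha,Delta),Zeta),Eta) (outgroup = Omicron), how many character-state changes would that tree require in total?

Map each character onto (((Alpha,Delta),Zeta),Eta) (rooted by Omicron) and count the minimum state changes it requires (Fitch parsimony):
Trait 1: 2; Trait 2: 2; Trait 3: 1; Trait 4: 1.
Total tree length = 6.

6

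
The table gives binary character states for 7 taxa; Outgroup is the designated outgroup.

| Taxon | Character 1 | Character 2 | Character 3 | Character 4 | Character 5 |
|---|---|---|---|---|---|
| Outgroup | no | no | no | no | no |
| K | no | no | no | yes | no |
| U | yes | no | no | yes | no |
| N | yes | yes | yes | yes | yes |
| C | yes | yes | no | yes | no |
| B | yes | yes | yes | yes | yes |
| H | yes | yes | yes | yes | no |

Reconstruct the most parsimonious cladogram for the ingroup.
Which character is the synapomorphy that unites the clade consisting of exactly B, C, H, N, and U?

Character 1

The outgroup has state 'no' for every character, so 'yes' is the derived state throughout.
Character 1 (derived state 'yes') is shared by B, C, H, N, and U — a synapomorphy uniting that clade.
Only B, C, H, and N show the derived state 'yes' for Character 2, supporting them as a clade.
Character 3 (derived state 'yes') is shared by B, H, and N — a synapomorphy uniting that clade.
All ingroup taxa share the derived state 'yes' for Character 4; it defines the ingroup but does not resolve relationships within it.
Character 5: derived state 'yes' in B and N only — synapomorphy for {B, N}.
Most parsimonious ingroup topology: (K,(U,(((N,B),H),C))).
The clade {B, C, H, N, U} is supported by Character 1: its derived state 'yes' occurs in exactly those taxa and in no other taxon (including the outgroup).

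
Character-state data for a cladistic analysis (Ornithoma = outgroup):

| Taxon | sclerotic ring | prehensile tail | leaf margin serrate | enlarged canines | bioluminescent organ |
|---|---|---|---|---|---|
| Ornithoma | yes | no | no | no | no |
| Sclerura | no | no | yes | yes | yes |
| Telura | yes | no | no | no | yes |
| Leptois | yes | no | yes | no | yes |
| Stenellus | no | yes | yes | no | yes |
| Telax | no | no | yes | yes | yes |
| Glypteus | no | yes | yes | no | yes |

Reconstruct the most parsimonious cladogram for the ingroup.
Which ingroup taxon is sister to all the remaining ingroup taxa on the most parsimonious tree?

Telura

Character polarity is set by the outgroup: the derived state is whichever differs from the outgroup's state, so for sclerotic ring the derived state is 'no', and for the remaining characters it is 'yes'.
sclerotic ring: derived state 'no' in Glypteus, Sclerura, Stenellus, and Telax only — synapomorphy for {Glypteus, Sclerura, Stenellus, Telax}.
prehensile tail: derived state 'yes' in Glypteus and Stenellus only — synapomorphy for {Glypteus, Stenellus}.
leaf margin serrate: derived state 'yes' in Glypteus, Leptois, Sclerura, Stenellus, and Telax only — synapomorphy for {Glypteus, Leptois, Sclerura, Stenellus, Telax}.
enlarged canines: derived state 'yes' in Sclerura and Telax only — synapomorphy for {Sclerura, Telax}.
bioluminescent organ (derived state 'yes') is shared by all ingroup taxa — unites the whole ingroup.
Most parsimonious ingroup topology: ((((Sclerura,Telax),(Stenellus,Glypteus)),Leptois),Telura).
Telura is sister to the clade containing all other ingroup taxa, so it is the earliest-diverging (most basal) ingroup lineage.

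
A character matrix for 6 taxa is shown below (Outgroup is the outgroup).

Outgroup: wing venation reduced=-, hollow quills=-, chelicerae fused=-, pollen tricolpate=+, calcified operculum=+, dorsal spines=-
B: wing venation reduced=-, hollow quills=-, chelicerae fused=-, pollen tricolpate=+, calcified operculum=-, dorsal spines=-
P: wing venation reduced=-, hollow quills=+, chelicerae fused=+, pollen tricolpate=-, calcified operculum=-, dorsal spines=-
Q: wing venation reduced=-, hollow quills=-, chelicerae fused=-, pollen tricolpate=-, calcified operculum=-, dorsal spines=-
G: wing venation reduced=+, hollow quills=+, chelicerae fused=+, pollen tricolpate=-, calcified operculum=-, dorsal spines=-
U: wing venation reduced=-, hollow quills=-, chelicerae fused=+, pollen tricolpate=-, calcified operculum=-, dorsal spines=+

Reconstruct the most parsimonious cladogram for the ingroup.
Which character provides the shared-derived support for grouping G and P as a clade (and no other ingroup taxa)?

hollow quills

Character polarity is set by the outgroup: the derived state is whichever differs from the outgroup's state, so for pollen tricolpate, calcified operculum the derived state is '-', and for the remaining characters it is '+'.
wing venation reduced (derived state '+') is unique to G (autapomorphy; uninformative for grouping).
hollow quills: derived state '+' in G and P only — synapomorphy for {G, P}.
chelicerae fused (derived state '+') is shared by G, P, and U — a synapomorphy uniting that clade.
pollen tricolpate: derived state '-' in G, P, Q, and U only — synapomorphy for {G, P, Q, U}.
calcified operculum (derived state '-') is shared by all ingroup taxa — unites the whole ingroup.
dorsal spines (derived state '+') is unique to U (autapomorphy; uninformative for grouping).
Most parsimonious ingroup topology: (B,(((P,G),U),Q)).
The clade {G, P} is supported by hollow quills: its derived state '+' occurs in exactly those taxa and in no other taxon (including the outgroup).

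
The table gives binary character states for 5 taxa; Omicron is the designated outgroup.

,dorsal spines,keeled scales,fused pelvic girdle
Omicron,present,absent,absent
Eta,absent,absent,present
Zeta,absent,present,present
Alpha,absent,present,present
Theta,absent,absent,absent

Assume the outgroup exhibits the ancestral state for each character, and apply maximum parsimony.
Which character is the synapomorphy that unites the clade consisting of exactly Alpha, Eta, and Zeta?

fused pelvic girdle

Character polarity is set by the outgroup: the derived state is whichever differs from the outgroup's state, so for dorsal spines the derived state is 'absent', and for the remaining characters it is 'present'.
All ingroup taxa share the derived state 'absent' for dorsal spines; it defines the ingroup but does not resolve relationships within it.
keeled scales (derived state 'present') is shared by Alpha and Zeta — a synapomorphy uniting that clade.
Only Alpha, Eta, and Zeta show the derived state 'present' for fused pelvic girdle, supporting them as a clade.
Most parsimonious ingroup topology: ((Eta,(Zeta,Alpha)),Theta).
The clade {Alpha, Eta, Zeta} is supported by fused pelvic girdle: its derived state 'present' occurs in exactly those taxa and in no other taxon (including the outgroup).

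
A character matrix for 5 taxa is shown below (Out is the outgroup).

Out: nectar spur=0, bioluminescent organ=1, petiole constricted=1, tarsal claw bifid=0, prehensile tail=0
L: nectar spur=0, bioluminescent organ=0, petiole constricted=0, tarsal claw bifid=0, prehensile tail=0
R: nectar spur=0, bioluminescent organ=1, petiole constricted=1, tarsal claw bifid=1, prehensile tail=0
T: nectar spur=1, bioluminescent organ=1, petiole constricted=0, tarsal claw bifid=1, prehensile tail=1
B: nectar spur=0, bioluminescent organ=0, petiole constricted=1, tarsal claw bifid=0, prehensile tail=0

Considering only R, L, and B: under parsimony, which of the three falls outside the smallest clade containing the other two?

Character polarity is set by the outgroup: the derived state is whichever differs from the outgroup's state, so for bioluminescent organ, petiole constricted the derived state is '0', and for the remaining characters it is '1'.
nectar spur (derived state '1') is unique to T (autapomorphy; uninformative for grouping).
bioluminescent organ: derived state '0' in B and L only — synapomorphy for {B, L}.
petiole constricted groups L and T, which is incompatible with the clades supported by the remaining characters; treating it as convergent (homoplasy) costs fewer steps than any alternative tree.
Only R and T show the derived state '1' for tarsal claw bifid, supporting them as a clade.
prehensile tail (derived state '1') is unique to T (autapomorphy; uninformative for grouping).
Most parsimonious ingroup topology: ((L,B),(R,T)).
L and B share a more recent common ancestor with each other than either does with R, so R is the least closely related of the three.

R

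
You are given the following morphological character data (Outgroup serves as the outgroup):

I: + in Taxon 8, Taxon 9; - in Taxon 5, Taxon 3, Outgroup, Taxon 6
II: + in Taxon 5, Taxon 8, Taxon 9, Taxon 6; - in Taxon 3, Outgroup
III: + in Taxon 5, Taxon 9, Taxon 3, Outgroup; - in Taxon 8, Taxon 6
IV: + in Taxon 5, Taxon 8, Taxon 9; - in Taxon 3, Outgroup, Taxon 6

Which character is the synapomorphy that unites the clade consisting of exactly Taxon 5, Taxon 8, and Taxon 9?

IV

Character polarity is set by the outgroup: the derived state is whichever differs from the outgroup's state, so for III the derived state is '-', and for the remaining characters it is '+'.
I: derived state '+' in Taxon 8 and Taxon 9 only — synapomorphy for {Taxon 8, Taxon 9}.
Only Taxon 5, Taxon 6, Taxon 8, and Taxon 9 show the derived state '+' for II, supporting them as a clade.
III groups Taxon 6 and Taxon 8, which is incompatible with the clades supported by the remaining characters; treating it as convergent (homoplasy) costs fewer steps than any alternative tree.
Only Taxon 5, Taxon 8, and Taxon 9 show the derived state '+' for IV, supporting them as a clade.
Most parsimonious ingroup topology: ((Taxon 6,(Taxon 5,(Taxon 9,Taxon 8))),Taxon 3).
The clade {Taxon 5, Taxon 8, Taxon 9} is supported by IV: its derived state '+' occurs in exactly those taxa and in no other taxon (including the outgroup).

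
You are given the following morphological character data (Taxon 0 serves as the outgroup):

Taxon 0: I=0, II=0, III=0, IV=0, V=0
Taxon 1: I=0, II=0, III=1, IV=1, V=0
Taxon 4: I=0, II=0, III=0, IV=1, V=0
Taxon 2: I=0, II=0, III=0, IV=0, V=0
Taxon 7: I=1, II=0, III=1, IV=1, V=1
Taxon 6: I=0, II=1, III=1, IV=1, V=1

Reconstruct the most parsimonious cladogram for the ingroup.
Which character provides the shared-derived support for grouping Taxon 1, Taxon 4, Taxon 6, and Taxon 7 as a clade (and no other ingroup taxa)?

IV

The outgroup has state '0' for every character, so '1' is the derived state throughout.
I (derived state '1') is unique to Taxon 7 (autapomorphy; uninformative for grouping).
II: derived state '1' in Taxon 6 only — an autapomorphy, so it tells us nothing about relationships among taxa.
Only Taxon 1, Taxon 6, and Taxon 7 show the derived state '1' for III, supporting them as a clade.
IV: derived state '1' in Taxon 1, Taxon 4, Taxon 6, and Taxon 7 only — synapomorphy for {Taxon 1, Taxon 4, Taxon 6, Taxon 7}.
V: derived state '1' in Taxon 6 and Taxon 7 only — synapomorphy for {Taxon 6, Taxon 7}.
Most parsimonious ingroup topology: (((Taxon 1,(Taxon 7,Taxon 6)),Taxon 4),Taxon 2).
The clade {Taxon 1, Taxon 4, Taxon 6, Taxon 7} is supported by IV: its derived state '1' occurs in exactly those taxa and in no other taxon (including the outgroup).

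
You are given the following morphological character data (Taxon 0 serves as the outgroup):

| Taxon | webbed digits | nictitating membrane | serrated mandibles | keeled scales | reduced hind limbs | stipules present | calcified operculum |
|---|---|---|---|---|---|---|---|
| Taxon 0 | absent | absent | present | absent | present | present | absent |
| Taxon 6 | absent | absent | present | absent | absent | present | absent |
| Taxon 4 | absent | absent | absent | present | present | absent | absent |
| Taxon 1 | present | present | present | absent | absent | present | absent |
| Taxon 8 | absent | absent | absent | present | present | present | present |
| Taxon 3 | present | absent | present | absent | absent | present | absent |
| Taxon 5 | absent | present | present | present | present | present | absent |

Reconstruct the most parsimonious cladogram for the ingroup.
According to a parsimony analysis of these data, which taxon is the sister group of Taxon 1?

Taxon 3

Character polarity is set by the outgroup: the derived state is whichever differs from the outgroup's state, so for serrated mandibles, reduced hind limbs, stipules present the derived state is 'absent', and for the remaining characters it is 'present'.
webbed digits (derived state 'present') is shared by Taxon 1 and Taxon 3 — a synapomorphy uniting that clade.
nictitating membrane (state 'present') occurs in Taxon 1 and Taxon 5 but conflicts with the nesting implied by the other characters — most parsimoniously interpreted as homoplasy.
serrated mandibles (derived state 'absent') is shared by Taxon 4 and Taxon 8 — a synapomorphy uniting that clade.
keeled scales (derived state 'present') is shared by Taxon 4, Taxon 5, and Taxon 8 — a synapomorphy uniting that clade.
Only Taxon 1, Taxon 3, and Taxon 6 show the derived state 'absent' for reduced hind limbs, supporting them as a clade.
stipules present (derived state 'absent') is unique to Taxon 4 (autapomorphy; uninformative for grouping).
calcified operculum: derived state 'present' in Taxon 8 only — an autapomorphy, so it tells us nothing about relationships among taxa.
Most parsimonious ingroup topology: ((Taxon 6,(Taxon 1,Taxon 3)),((Taxon 4,Taxon 8),Taxon 5)).
Taxon 1 and Taxon 3 form a cherry on this tree, so they are sister taxa.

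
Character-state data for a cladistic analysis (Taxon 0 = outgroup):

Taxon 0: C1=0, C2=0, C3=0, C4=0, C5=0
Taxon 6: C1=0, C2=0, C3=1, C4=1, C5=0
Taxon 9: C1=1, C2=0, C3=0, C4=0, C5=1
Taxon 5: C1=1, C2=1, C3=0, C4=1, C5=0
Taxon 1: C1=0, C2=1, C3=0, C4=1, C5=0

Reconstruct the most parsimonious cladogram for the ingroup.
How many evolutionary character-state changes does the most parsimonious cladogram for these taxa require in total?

The outgroup has state '0' for every character, so '1' is the derived state throughout.
C1 (state '1') occurs in Taxon 5 and Taxon 9 but conflicts with the nesting implied by the other characters — most parsimoniously interpreted as homoplasy.
C2 (derived state '1') is shared by Taxon 1 and Taxon 5 — a synapomorphy uniting that clade.
C3: derived state '1' in Taxon 6 only — an autapomorphy, so it tells us nothing about relationships among taxa.
Only Taxon 1, Taxon 5, and Taxon 6 show the derived state '1' for C4, supporting them as a clade.
C5 (derived state '1') is unique to Taxon 9 (autapomorphy; uninformative for grouping).
Most parsimonious ingroup topology: ((Taxon 6,(Taxon 5,Taxon 1)),Taxon 9).
Changes per character on this tree: C1: 2; C2: 1; C3: 1; C4: 1; C5: 1.
Total = 6.

6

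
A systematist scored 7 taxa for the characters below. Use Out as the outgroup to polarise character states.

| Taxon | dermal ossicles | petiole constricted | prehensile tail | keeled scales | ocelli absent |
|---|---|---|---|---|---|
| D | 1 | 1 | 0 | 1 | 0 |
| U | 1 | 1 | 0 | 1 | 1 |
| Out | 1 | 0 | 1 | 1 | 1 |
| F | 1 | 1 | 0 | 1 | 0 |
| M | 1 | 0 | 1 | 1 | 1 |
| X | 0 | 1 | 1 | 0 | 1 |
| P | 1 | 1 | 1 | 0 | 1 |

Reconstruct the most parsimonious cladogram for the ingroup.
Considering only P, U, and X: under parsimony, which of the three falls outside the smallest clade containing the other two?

U

Character polarity is set by the outgroup: the derived state is whichever differs from the outgroup's state, so for dermal ossicles, prehensile tail, keeled scales, ocelli absent the derived state is '0', and for the remaining characters it is '1'.
dermal ossicles: derived state '0' in X only — an autapomorphy, so it tells us nothing about relationships among taxa.
petiole constricted (derived state '1') is shared by D, F, P, U, and X — a synapomorphy uniting that clade.
prehensile tail (derived state '0') is shared by D, F, and U — a synapomorphy uniting that clade.
keeled scales (derived state '0') is shared by P and X — a synapomorphy uniting that clade.
Only D and F show the derived state '0' for ocelli absent, supporting them as a clade.
Most parsimonious ingroup topology: ((((D,F),U),(P,X)),M).
X and P share a more recent common ancestor with each other than either does with U, so U is the least closely related of the three.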